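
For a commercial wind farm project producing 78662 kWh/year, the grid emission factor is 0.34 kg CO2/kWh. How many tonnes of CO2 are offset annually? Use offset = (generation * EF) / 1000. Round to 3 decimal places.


CO2 offset in kg = generation * emission_factor
CO2 offset = 78662 * 0.34 = 26745.08 kg
Convert to tonnes:
  CO2 offset = 26745.08 / 1000 = 26.745 tonnes

26.745


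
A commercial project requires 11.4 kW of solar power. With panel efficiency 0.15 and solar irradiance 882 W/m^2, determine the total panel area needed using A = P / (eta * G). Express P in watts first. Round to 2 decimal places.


Convert target power to watts: P = 11.4 * 1000 = 11400.0 W
Compute denominator: eta * G = 0.15 * 882 = 132.3
Required area A = P / (eta * G) = 11400.0 / 132.3
A = 86.17 m^2

86.17


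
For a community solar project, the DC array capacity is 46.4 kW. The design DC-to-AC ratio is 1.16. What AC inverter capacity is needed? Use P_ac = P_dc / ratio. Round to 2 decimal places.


The inverter AC capacity is determined by the DC/AC ratio.
Given: P_dc = 46.4 kW, DC/AC ratio = 1.16
P_ac = P_dc / ratio = 46.4 / 1.16
P_ac = 40.00 kW

40.00


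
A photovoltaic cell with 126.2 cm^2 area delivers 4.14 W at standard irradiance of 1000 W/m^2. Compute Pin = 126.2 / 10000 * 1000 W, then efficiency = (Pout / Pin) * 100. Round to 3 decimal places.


First compute the input power:
  Pin = area_cm2 / 10000 * G = 126.2 / 10000 * 1000 = 12.62 W
Then compute efficiency:
  Efficiency = (Pout / Pin) * 100 = (4.14 / 12.62) * 100
  Efficiency = 32.805%

32.805


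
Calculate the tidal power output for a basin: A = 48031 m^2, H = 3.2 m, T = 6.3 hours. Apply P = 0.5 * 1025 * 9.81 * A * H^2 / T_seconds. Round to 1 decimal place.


Convert period to seconds: T = 6.3 * 3600 = 22680.0 s
H^2 = 3.2^2 = 10.24
P = 0.5 * rho * g * A * H^2 / T
P = 0.5 * 1025 * 9.81 * 48031 * 10.24 / 22680.0
P = 109028.8 W

109028.8


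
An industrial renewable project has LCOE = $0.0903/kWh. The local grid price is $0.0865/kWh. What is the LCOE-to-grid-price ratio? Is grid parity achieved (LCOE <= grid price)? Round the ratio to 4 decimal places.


Compare LCOE to grid price:
  LCOE = $0.0903/kWh, Grid price = $0.0865/kWh
  Ratio = LCOE / grid_price = 0.0903 / 0.0865 = 1.0439
  Grid parity achieved (ratio <= 1)? no

1.0439


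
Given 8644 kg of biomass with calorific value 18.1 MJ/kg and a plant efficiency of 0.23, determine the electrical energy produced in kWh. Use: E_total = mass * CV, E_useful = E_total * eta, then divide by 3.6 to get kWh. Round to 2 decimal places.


Total energy = mass * CV = 8644 * 18.1 = 156456.4 MJ
Useful energy = total * eta = 156456.4 * 0.23 = 35984.97 MJ
Convert to kWh: 35984.97 / 3.6
Useful energy = 9995.83 kWh

9995.83


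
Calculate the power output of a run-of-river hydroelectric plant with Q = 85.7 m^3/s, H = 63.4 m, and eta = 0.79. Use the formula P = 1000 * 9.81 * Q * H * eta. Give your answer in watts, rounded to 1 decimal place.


Apply the hydropower formula P = rho * g * Q * H * eta
rho * g = 1000 * 9.81 = 9810.0
P = 9810.0 * 85.7 * 63.4 * 0.79
P = 42108151.7 W

42108151.7


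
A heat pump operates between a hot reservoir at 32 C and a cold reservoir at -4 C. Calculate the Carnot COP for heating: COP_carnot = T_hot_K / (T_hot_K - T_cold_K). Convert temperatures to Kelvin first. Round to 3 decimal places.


Convert to Kelvin:
  T_hot = 32 + 273.15 = 305.15 K
  T_cold = -4 + 273.15 = 269.15 K
Apply Carnot COP formula:
  COP = T_hot_K / (T_hot_K - T_cold_K) = 305.15 / 36.0
  COP = 8.476

8.476


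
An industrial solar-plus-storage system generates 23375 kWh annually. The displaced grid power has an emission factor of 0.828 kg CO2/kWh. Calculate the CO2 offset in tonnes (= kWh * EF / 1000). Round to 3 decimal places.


CO2 offset in kg = generation * emission_factor
CO2 offset = 23375 * 0.828 = 19354.5 kg
Convert to tonnes:
  CO2 offset = 19354.5 / 1000 = 19.355 tonnes

19.355


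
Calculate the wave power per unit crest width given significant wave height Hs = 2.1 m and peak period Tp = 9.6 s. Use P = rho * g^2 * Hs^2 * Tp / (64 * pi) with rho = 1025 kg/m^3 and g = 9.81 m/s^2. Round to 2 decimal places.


Apply wave power formula:
  g^2 = 9.81^2 = 96.2361
  Hs^2 = 2.1^2 = 4.41
  Numerator = rho * g^2 * Hs^2 * Tp = 1025 * 96.2361 * 4.41 * 9.6 = 4176107.82
  Denominator = 64 * pi = 201.0619
  P = 4176107.82 / 201.0619 = 20770.26 W/m

20770.26


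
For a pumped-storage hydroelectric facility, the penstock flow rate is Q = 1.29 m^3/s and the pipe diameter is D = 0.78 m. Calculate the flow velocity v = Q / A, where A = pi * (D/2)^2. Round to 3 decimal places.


Compute pipe cross-sectional area:
  A = pi * (D/2)^2 = pi * (0.78/2)^2 = 0.4778 m^2
Calculate velocity:
  v = Q / A = 1.29 / 0.4778
  v = 2.700 m/s

2.700


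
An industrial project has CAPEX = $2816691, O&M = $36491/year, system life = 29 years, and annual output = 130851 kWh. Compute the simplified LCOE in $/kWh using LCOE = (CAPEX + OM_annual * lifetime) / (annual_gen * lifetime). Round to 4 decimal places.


Total cost = CAPEX + OM * lifetime = 2816691 + 36491 * 29 = 2816691 + 1058239 = 3874930
Total generation = annual * lifetime = 130851 * 29 = 3794679 kWh
LCOE = 3874930 / 3794679
LCOE = 1.0211 $/kWh

1.0211


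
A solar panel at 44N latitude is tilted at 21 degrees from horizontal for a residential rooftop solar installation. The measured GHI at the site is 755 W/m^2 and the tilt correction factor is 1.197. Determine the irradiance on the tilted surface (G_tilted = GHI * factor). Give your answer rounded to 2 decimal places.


Identify the given values:
  GHI = 755 W/m^2, tilt correction factor = 1.197
Apply the formula G_tilted = GHI * factor:
  G_tilted = 755 * 1.197
  G_tilted = 903.74 W/m^2

903.74


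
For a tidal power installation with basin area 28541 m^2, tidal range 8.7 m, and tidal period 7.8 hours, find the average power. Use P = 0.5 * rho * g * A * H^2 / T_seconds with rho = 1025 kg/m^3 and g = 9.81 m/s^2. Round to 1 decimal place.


Convert period to seconds: T = 7.8 * 3600 = 28080.0 s
H^2 = 8.7^2 = 75.69
P = 0.5 * rho * g * A * H^2 / T
P = 0.5 * 1025 * 9.81 * 28541 * 75.69 / 28080.0
P = 386788.4 W

386788.4


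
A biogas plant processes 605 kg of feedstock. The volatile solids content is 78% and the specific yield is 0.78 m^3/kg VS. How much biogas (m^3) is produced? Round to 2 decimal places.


Compute volatile solids:
  VS = mass * VS_fraction = 605 * 0.78 = 471.9 kg
Calculate biogas volume:
  Biogas = VS * specific_yield = 471.9 * 0.78
  Biogas = 368.08 m^3

368.08


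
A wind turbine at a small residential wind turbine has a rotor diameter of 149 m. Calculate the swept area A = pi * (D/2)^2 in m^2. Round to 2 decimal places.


Compute the rotor radius:
  r = D / 2 = 149 / 2 = 74.5 m
Calculate swept area:
  A = pi * r^2 = pi * 74.5^2
  A = 17436.62 m^2

17436.62


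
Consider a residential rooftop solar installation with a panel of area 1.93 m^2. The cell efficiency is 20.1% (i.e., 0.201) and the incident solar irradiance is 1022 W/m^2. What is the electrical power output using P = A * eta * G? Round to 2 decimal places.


Use the solar power formula P = A * eta * G.
Given: A = 1.93 m^2, eta = 0.201, G = 1022 W/m^2
P = 1.93 * 0.201 * 1022
P = 396.46 W

396.46


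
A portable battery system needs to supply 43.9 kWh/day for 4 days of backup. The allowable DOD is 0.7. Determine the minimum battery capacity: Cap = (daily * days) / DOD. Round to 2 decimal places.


Total energy needed = daily * days = 43.9 * 4 = 175.6 kWh
Account for depth of discharge:
  Cap = total_energy / DOD = 175.6 / 0.7
  Cap = 250.86 kWh

250.86


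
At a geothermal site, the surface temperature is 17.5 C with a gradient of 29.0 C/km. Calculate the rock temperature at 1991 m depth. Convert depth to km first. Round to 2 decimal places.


Convert depth to km: 1991 / 1000 = 1.991 km
Temperature increase = gradient * depth_km = 29.0 * 1.991 = 57.74 C
Temperature at depth = T_surface + delta_T = 17.5 + 57.74
T = 75.24 C

75.24


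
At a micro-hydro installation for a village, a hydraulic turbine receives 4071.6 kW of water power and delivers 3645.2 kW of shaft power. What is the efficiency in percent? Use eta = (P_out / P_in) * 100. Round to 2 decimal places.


Turbine efficiency = (output power / input power) * 100
eta = (3645.2 / 4071.6) * 100
eta = 89.53%

89.53


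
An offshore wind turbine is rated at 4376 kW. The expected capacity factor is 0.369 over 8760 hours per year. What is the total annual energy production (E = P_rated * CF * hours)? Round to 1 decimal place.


Annual energy = rated_kW * capacity_factor * hours_per_year
Given: P_rated = 4376 kW, CF = 0.369, hours = 8760
E = 4376 * 0.369 * 8760
E = 14145157.4 kWh

14145157.4


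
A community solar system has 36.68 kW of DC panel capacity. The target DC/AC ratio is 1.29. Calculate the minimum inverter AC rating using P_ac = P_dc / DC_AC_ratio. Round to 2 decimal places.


The inverter AC capacity is determined by the DC/AC ratio.
Given: P_dc = 36.68 kW, DC/AC ratio = 1.29
P_ac = P_dc / ratio = 36.68 / 1.29
P_ac = 28.43 kW

28.43


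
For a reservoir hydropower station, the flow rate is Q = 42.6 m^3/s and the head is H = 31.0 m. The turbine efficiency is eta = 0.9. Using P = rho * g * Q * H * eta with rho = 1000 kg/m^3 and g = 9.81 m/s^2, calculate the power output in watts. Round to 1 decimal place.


Apply the hydropower formula P = rho * g * Q * H * eta
rho * g = 1000 * 9.81 = 9810.0
P = 9810.0 * 42.6 * 31.0 * 0.9
P = 11659577.4 W

11659577.4


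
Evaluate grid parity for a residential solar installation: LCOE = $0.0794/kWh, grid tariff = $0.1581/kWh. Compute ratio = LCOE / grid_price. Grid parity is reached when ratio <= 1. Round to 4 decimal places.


Compare LCOE to grid price:
  LCOE = $0.0794/kWh, Grid price = $0.1581/kWh
  Ratio = LCOE / grid_price = 0.0794 / 0.1581 = 0.5022
  Grid parity achieved (ratio <= 1)? yes

0.5022


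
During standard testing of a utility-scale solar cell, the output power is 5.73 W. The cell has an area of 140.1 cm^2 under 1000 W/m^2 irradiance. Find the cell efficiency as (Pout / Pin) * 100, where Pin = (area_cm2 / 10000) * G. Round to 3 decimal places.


First compute the input power:
  Pin = area_cm2 / 10000 * G = 140.1 / 10000 * 1000 = 14.01 W
Then compute efficiency:
  Efficiency = (Pout / Pin) * 100 = (5.73 / 14.01) * 100
  Efficiency = 40.899%

40.899


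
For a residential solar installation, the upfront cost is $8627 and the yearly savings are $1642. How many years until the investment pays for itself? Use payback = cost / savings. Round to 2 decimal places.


Simple payback period = initial cost / annual savings
Payback = 8627 / 1642
Payback = 5.25 years

5.25


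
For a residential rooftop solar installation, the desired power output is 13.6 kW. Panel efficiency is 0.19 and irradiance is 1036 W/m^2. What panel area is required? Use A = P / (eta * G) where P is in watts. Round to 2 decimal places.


Convert target power to watts: P = 13.6 * 1000 = 13600.0 W
Compute denominator: eta * G = 0.19 * 1036 = 196.84
Required area A = P / (eta * G) = 13600.0 / 196.84
A = 69.09 m^2

69.09


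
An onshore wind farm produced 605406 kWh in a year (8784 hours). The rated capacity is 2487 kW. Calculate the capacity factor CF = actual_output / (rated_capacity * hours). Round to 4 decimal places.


Capacity factor = actual output / maximum possible output
Maximum possible = rated * hours = 2487 * 8784 = 21845808 kWh
CF = 605406 / 21845808
CF = 0.0277

0.0277


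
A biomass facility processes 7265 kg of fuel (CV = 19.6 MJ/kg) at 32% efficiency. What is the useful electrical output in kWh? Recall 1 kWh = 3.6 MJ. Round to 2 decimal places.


Total energy = mass * CV = 7265 * 19.6 = 142394.0 MJ
Useful energy = total * eta = 142394.0 * 0.32 = 45566.08 MJ
Convert to kWh: 45566.08 / 3.6
Useful energy = 12657.24 kWh

12657.24


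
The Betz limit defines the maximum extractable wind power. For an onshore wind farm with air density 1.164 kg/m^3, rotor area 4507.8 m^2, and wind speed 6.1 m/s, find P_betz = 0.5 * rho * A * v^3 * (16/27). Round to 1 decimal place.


The Betz coefficient Cp_max = 16/27 = 0.5926
v^3 = 6.1^3 = 226.981
P_betz = 0.5 * rho * A * v^3 * Cp_max
P_betz = 0.5 * 1.164 * 4507.8 * 226.981 * 0.5926
P_betz = 352885.1 W

352885.1


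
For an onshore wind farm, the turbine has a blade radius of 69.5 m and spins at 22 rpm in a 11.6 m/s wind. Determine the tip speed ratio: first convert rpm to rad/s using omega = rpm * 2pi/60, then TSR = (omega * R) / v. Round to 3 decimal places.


Convert rotational speed to rad/s:
  omega = 22 * 2 * pi / 60 = 2.3038 rad/s
Compute tip speed:
  v_tip = omega * R = 2.3038 * 69.5 = 160.117 m/s
Tip speed ratio:
  TSR = v_tip / v_wind = 160.117 / 11.6 = 13.803

13.803


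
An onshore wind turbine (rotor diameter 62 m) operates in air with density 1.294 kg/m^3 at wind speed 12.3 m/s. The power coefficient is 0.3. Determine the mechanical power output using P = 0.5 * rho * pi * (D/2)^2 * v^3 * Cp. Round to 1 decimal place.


Step 1 -- Compute swept area:
  A = pi * (D/2)^2 = pi * (62/2)^2 = 3019.07 m^2
Step 2 -- Apply wind power equation:
  P = 0.5 * rho * A * v^3 * Cp
  v^3 = 12.3^3 = 1860.867
  P = 0.5 * 1.294 * 3019.07 * 1860.867 * 0.3
  P = 1090471.0 W

1090471.0


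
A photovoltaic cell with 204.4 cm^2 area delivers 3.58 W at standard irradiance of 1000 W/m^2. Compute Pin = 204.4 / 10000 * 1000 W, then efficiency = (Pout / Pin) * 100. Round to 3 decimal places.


First compute the input power:
  Pin = area_cm2 / 10000 * G = 204.4 / 10000 * 1000 = 20.44 W
Then compute efficiency:
  Efficiency = (Pout / Pin) * 100 = (3.58 / 20.44) * 100
  Efficiency = 17.515%

17.515


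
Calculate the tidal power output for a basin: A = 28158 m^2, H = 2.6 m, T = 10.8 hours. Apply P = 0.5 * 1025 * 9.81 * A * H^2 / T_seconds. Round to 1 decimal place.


Convert period to seconds: T = 10.8 * 3600 = 38880.0 s
H^2 = 2.6^2 = 6.76
P = 0.5 * rho * g * A * H^2 / T
P = 0.5 * 1025 * 9.81 * 28158 * 6.76 / 38880.0
P = 24614.2 W

24614.2


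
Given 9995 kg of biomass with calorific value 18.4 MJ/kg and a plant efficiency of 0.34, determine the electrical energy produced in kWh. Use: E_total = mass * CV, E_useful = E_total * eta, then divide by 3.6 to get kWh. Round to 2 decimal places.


Total energy = mass * CV = 9995 * 18.4 = 183908.0 MJ
Useful energy = total * eta = 183908.0 * 0.34 = 62528.72 MJ
Convert to kWh: 62528.72 / 3.6
Useful energy = 17369.09 kWh

17369.09


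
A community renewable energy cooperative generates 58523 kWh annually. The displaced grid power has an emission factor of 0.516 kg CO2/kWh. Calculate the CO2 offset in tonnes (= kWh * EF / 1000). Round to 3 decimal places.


CO2 offset in kg = generation * emission_factor
CO2 offset = 58523 * 0.516 = 30197.87 kg
Convert to tonnes:
  CO2 offset = 30197.87 / 1000 = 30.198 tonnes

30.198


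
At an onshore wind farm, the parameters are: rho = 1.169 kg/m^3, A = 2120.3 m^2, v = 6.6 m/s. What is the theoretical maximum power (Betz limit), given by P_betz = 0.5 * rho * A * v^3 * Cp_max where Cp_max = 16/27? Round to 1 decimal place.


The Betz coefficient Cp_max = 16/27 = 0.5926
v^3 = 6.6^3 = 287.496
P_betz = 0.5 * rho * A * v^3 * Cp_max
P_betz = 0.5 * 1.169 * 2120.3 * 287.496 * 0.5926
P_betz = 211139.7 W

211139.7


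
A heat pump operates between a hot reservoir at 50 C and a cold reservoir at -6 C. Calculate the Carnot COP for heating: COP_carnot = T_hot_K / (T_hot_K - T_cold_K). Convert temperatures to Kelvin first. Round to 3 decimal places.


Convert to Kelvin:
  T_hot = 50 + 273.15 = 323.15 K
  T_cold = -6 + 273.15 = 267.15 K
Apply Carnot COP formula:
  COP = T_hot_K / (T_hot_K - T_cold_K) = 323.15 / 56.0
  COP = 5.771

5.771


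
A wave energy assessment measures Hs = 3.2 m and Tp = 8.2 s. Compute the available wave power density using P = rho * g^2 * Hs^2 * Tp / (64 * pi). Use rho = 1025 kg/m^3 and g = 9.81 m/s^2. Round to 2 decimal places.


Apply wave power formula:
  g^2 = 9.81^2 = 96.2361
  Hs^2 = 3.2^2 = 10.24
  Numerator = rho * g^2 * Hs^2 * Tp = 1025 * 96.2361 * 10.24 * 8.2 = 8282771.67
  Denominator = 64 * pi = 201.0619
  P = 8282771.67 / 201.0619 = 41195.13 W/m

41195.13


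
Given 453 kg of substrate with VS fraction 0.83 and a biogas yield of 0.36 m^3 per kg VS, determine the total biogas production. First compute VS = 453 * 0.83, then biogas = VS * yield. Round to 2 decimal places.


Compute volatile solids:
  VS = mass * VS_fraction = 453 * 0.83 = 375.99 kg
Calculate biogas volume:
  Biogas = VS * specific_yield = 375.99 * 0.36
  Biogas = 135.36 m^3

135.36


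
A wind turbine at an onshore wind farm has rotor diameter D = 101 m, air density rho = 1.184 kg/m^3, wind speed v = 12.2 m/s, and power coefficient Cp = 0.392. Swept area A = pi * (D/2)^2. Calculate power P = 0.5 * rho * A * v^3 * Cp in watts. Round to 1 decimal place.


Step 1 -- Compute swept area:
  A = pi * (D/2)^2 = pi * (101/2)^2 = 8011.85 m^2
Step 2 -- Apply wind power equation:
  P = 0.5 * rho * A * v^3 * Cp
  v^3 = 12.2^3 = 1815.848
  P = 0.5 * 1.184 * 8011.85 * 1815.848 * 0.392
  P = 3376135.7 W

3376135.7


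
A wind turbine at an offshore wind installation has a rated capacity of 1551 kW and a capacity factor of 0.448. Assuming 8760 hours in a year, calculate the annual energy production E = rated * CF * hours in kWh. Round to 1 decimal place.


Annual energy = rated_kW * capacity_factor * hours_per_year
Given: P_rated = 1551 kW, CF = 0.448, hours = 8760
E = 1551 * 0.448 * 8760
E = 6086868.5 kWh

6086868.5


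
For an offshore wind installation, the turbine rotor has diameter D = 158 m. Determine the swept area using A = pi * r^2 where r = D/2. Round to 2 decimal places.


Compute the rotor radius:
  r = D / 2 = 158 / 2 = 79.0 m
Calculate swept area:
  A = pi * r^2 = pi * 79.0^2
  A = 19606.68 m^2

19606.68


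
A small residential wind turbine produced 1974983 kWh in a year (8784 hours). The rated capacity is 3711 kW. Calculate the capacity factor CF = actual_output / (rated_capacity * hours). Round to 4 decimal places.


Capacity factor = actual output / maximum possible output
Maximum possible = rated * hours = 3711 * 8784 = 32597424 kWh
CF = 1974983 / 32597424
CF = 0.0606

0.0606


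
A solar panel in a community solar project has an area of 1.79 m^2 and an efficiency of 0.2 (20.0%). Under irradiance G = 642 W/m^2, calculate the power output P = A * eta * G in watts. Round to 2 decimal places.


Use the solar power formula P = A * eta * G.
Given: A = 1.79 m^2, eta = 0.2, G = 642 W/m^2
P = 1.79 * 0.2 * 642
P = 229.84 W

229.84


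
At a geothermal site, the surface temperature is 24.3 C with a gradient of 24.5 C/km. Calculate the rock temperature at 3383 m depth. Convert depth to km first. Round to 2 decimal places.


Convert depth to km: 3383 / 1000 = 3.383 km
Temperature increase = gradient * depth_km = 24.5 * 3.383 = 82.88 C
Temperature at depth = T_surface + delta_T = 24.3 + 82.88
T = 107.18 C

107.18


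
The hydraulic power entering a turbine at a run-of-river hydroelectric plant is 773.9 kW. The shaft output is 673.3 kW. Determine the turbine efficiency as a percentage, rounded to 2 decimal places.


Turbine efficiency = (output power / input power) * 100
eta = (673.3 / 773.9) * 100
eta = 87.00%

87.00


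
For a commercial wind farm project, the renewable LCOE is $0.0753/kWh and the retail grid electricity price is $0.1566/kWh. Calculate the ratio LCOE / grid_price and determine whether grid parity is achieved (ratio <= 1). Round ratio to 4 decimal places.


Compare LCOE to grid price:
  LCOE = $0.0753/kWh, Grid price = $0.1566/kWh
  Ratio = LCOE / grid_price = 0.0753 / 0.1566 = 0.4808
  Grid parity achieved (ratio <= 1)? yes

0.4808


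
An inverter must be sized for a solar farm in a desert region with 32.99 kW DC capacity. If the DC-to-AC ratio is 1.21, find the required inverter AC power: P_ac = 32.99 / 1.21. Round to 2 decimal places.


The inverter AC capacity is determined by the DC/AC ratio.
Given: P_dc = 32.99 kW, DC/AC ratio = 1.21
P_ac = P_dc / ratio = 32.99 / 1.21
P_ac = 27.26 kW

27.26


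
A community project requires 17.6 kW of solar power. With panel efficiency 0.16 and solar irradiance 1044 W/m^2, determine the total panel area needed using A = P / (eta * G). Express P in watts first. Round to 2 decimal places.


Convert target power to watts: P = 17.6 * 1000 = 17600.0 W
Compute denominator: eta * G = 0.16 * 1044 = 167.04
Required area A = P / (eta * G) = 17600.0 / 167.04
A = 105.36 m^2

105.36


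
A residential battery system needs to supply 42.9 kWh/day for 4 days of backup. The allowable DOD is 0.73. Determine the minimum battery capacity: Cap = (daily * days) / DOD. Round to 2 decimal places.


Total energy needed = daily * days = 42.9 * 4 = 171.6 kWh
Account for depth of discharge:
  Cap = total_energy / DOD = 171.6 / 0.73
  Cap = 235.07 kWh

235.07


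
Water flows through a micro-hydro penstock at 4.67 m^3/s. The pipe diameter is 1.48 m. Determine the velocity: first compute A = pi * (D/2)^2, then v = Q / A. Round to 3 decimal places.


Compute pipe cross-sectional area:
  A = pi * (D/2)^2 = pi * (1.48/2)^2 = 1.7203 m^2
Calculate velocity:
  v = Q / A = 4.67 / 1.7203
  v = 2.715 m/s

2.715


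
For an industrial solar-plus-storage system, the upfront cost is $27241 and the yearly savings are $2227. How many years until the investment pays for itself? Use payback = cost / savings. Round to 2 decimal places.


Simple payback period = initial cost / annual savings
Payback = 27241 / 2227
Payback = 12.23 years

12.23


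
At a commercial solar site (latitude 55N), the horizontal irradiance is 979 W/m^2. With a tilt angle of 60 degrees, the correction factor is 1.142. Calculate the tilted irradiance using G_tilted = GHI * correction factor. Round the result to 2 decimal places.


Identify the given values:
  GHI = 979 W/m^2, tilt correction factor = 1.142
Apply the formula G_tilted = GHI * factor:
  G_tilted = 979 * 1.142
  G_tilted = 1118.02 W/m^2

1118.02


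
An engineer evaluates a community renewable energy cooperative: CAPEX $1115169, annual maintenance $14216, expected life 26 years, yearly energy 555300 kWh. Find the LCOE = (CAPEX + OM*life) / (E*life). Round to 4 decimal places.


Total cost = CAPEX + OM * lifetime = 1115169 + 14216 * 26 = 1115169 + 369616 = 1484785
Total generation = annual * lifetime = 555300 * 26 = 14437800 kWh
LCOE = 1484785 / 14437800
LCOE = 0.1028 $/kWh

0.1028


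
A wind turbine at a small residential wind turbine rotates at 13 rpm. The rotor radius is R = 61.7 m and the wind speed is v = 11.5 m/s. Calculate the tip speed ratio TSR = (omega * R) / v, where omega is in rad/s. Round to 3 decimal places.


Convert rotational speed to rad/s:
  omega = 13 * 2 * pi / 60 = 1.3614 rad/s
Compute tip speed:
  v_tip = omega * R = 1.3614 * 61.7 = 83.996 m/s
Tip speed ratio:
  TSR = v_tip / v_wind = 83.996 / 11.5 = 7.304

7.304


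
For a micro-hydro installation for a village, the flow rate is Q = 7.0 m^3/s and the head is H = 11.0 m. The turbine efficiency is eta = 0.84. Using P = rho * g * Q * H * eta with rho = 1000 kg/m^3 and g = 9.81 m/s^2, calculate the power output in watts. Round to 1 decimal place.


Apply the hydropower formula P = rho * g * Q * H * eta
rho * g = 1000 * 9.81 = 9810.0
P = 9810.0 * 7.0 * 11.0 * 0.84
P = 634510.8 W

634510.8


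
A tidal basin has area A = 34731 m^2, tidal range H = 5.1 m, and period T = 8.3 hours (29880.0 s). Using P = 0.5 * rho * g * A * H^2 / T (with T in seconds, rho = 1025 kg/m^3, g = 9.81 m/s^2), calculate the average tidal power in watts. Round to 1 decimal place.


Convert period to seconds: T = 8.3 * 3600 = 29880.0 s
H^2 = 5.1^2 = 26.01
P = 0.5 * rho * g * A * H^2 / T
P = 0.5 * 1025 * 9.81 * 34731 * 26.01 / 29880.0
P = 151998.7 W

151998.7


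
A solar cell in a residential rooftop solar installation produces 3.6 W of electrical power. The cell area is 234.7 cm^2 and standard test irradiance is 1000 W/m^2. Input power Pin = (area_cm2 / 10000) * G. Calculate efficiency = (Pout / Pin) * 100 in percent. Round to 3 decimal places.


First compute the input power:
  Pin = area_cm2 / 10000 * G = 234.7 / 10000 * 1000 = 23.47 W
Then compute efficiency:
  Efficiency = (Pout / Pin) * 100 = (3.6 / 23.47) * 100
  Efficiency = 15.339%

15.339


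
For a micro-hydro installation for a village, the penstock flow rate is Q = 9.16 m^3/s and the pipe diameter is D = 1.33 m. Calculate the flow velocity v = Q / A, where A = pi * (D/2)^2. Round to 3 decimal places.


Compute pipe cross-sectional area:
  A = pi * (D/2)^2 = pi * (1.33/2)^2 = 1.3893 m^2
Calculate velocity:
  v = Q / A = 9.16 / 1.3893
  v = 6.593 m/s

6.593


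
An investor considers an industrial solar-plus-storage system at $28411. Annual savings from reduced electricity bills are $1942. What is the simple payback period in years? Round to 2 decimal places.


Simple payback period = initial cost / annual savings
Payback = 28411 / 1942
Payback = 14.63 years

14.63


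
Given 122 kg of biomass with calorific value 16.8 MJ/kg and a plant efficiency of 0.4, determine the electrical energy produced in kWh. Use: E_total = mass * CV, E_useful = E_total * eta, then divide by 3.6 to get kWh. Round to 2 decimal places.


Total energy = mass * CV = 122 * 16.8 = 2049.6 MJ
Useful energy = total * eta = 2049.6 * 0.4 = 819.84 MJ
Convert to kWh: 819.84 / 3.6
Useful energy = 227.73 kWh

227.73


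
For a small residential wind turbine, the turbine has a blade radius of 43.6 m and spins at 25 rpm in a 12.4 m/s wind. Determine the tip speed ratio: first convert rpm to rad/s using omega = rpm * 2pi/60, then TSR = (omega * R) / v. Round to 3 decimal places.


Convert rotational speed to rad/s:
  omega = 25 * 2 * pi / 60 = 2.618 rad/s
Compute tip speed:
  v_tip = omega * R = 2.618 * 43.6 = 114.145 m/s
Tip speed ratio:
  TSR = v_tip / v_wind = 114.145 / 12.4 = 9.205

9.205


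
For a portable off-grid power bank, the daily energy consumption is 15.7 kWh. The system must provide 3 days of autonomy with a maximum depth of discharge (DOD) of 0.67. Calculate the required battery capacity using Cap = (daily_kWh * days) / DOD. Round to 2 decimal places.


Total energy needed = daily * days = 15.7 * 3 = 47.1 kWh
Account for depth of discharge:
  Cap = total_energy / DOD = 47.1 / 0.67
  Cap = 70.30 kWh

70.30


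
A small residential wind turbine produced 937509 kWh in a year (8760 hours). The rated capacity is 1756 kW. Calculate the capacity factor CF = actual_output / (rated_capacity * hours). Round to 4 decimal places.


Capacity factor = actual output / maximum possible output
Maximum possible = rated * hours = 1756 * 8760 = 15382560 kWh
CF = 937509 / 15382560
CF = 0.0609

0.0609


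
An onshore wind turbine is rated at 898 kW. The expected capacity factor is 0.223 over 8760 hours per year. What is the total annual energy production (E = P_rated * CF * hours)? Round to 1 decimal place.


Annual energy = rated_kW * capacity_factor * hours_per_year
Given: P_rated = 898 kW, CF = 0.223, hours = 8760
E = 898 * 0.223 * 8760
E = 1754225.0 kWh

1754225.0


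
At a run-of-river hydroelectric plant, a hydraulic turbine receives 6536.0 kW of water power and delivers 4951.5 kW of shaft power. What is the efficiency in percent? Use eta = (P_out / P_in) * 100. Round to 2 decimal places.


Turbine efficiency = (output power / input power) * 100
eta = (4951.5 / 6536.0) * 100
eta = 75.76%

75.76


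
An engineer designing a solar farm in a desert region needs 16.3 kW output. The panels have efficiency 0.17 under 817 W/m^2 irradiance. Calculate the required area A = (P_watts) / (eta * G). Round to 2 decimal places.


Convert target power to watts: P = 16.3 * 1000 = 16300.0 W
Compute denominator: eta * G = 0.17 * 817 = 138.89
Required area A = P / (eta * G) = 16300.0 / 138.89
A = 117.36 m^2

117.36


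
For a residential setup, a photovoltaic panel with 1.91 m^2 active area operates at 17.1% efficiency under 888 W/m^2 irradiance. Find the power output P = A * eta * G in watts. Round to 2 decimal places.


Use the solar power formula P = A * eta * G.
Given: A = 1.91 m^2, eta = 0.171, G = 888 W/m^2
P = 1.91 * 0.171 * 888
P = 290.03 W

290.03


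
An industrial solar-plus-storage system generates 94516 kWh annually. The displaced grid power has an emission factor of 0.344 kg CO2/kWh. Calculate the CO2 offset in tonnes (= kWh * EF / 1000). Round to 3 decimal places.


CO2 offset in kg = generation * emission_factor
CO2 offset = 94516 * 0.344 = 32513.5 kg
Convert to tonnes:
  CO2 offset = 32513.5 / 1000 = 32.514 tonnes

32.514


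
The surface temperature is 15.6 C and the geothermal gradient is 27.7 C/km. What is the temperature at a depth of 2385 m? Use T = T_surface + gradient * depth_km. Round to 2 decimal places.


Convert depth to km: 2385 / 1000 = 2.385 km
Temperature increase = gradient * depth_km = 27.7 * 2.385 = 66.06 C
Temperature at depth = T_surface + delta_T = 15.6 + 66.06
T = 81.66 C

81.66


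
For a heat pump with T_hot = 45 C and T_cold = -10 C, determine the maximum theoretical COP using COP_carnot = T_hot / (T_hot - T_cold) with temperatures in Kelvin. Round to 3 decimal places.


Convert to Kelvin:
  T_hot = 45 + 273.15 = 318.15 K
  T_cold = -10 + 273.15 = 263.15 K
Apply Carnot COP formula:
  COP = T_hot_K / (T_hot_K - T_cold_K) = 318.15 / 55.0
  COP = 5.785

5.785


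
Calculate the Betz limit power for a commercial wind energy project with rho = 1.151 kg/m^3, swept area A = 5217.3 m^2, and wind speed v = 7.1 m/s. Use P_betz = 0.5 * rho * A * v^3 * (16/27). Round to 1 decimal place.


The Betz coefficient Cp_max = 16/27 = 0.5926
v^3 = 7.1^3 = 357.911
P_betz = 0.5 * rho * A * v^3 * Cp_max
P_betz = 0.5 * 1.151 * 5217.3 * 357.911 * 0.5926
P_betz = 636828.4 W

636828.4


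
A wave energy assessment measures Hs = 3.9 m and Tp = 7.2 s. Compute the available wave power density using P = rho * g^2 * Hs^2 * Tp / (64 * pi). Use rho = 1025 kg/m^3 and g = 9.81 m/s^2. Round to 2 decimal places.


Apply wave power formula:
  g^2 = 9.81^2 = 96.2361
  Hs^2 = 3.9^2 = 15.21
  Numerator = rho * g^2 * Hs^2 * Tp = 1025 * 96.2361 * 15.21 * 7.2 = 10802482.98
  Denominator = 64 * pi = 201.0619
  P = 10802482.98 / 201.0619 = 53727.14 W/m

53727.14


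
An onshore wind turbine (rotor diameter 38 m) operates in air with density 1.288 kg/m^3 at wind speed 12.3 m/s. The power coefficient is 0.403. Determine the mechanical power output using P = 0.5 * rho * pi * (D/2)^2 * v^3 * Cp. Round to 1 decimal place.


Step 1 -- Compute swept area:
  A = pi * (D/2)^2 = pi * (38/2)^2 = 1134.11 m^2
Step 2 -- Apply wind power equation:
  P = 0.5 * rho * A * v^3 * Cp
  v^3 = 12.3^3 = 1860.867
  P = 0.5 * 1.288 * 1134.11 * 1860.867 * 0.403
  P = 547726.0 W

547726.0


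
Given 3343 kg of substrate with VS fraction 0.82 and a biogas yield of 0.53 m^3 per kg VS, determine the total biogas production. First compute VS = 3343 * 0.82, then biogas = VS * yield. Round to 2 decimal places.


Compute volatile solids:
  VS = mass * VS_fraction = 3343 * 0.82 = 2741.26 kg
Calculate biogas volume:
  Biogas = VS * specific_yield = 2741.26 * 0.53
  Biogas = 1452.87 m^3

1452.87


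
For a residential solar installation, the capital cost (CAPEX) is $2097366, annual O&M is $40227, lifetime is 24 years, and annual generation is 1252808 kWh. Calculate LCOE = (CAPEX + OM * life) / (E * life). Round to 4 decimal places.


Total cost = CAPEX + OM * lifetime = 2097366 + 40227 * 24 = 2097366 + 965448 = 3062814
Total generation = annual * lifetime = 1252808 * 24 = 30067392 kWh
LCOE = 3062814 / 30067392
LCOE = 0.1019 $/kWh

0.1019


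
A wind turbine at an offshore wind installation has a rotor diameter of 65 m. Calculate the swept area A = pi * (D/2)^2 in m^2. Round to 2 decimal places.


Compute the rotor radius:
  r = D / 2 = 65 / 2 = 32.5 m
Calculate swept area:
  A = pi * r^2 = pi * 32.5^2
  A = 3318.31 m^2

3318.31


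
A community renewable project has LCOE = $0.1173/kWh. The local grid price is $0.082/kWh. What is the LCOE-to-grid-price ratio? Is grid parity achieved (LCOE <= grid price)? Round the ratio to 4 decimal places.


Compare LCOE to grid price:
  LCOE = $0.1173/kWh, Grid price = $0.082/kWh
  Ratio = LCOE / grid_price = 0.1173 / 0.082 = 1.4305
  Grid parity achieved (ratio <= 1)? no

1.4305


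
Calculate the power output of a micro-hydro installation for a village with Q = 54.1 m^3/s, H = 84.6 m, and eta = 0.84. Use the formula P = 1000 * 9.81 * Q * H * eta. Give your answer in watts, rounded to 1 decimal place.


Apply the hydropower formula P = rho * g * Q * H * eta
rho * g = 1000 * 9.81 = 9810.0
P = 9810.0 * 54.1 * 84.6 * 0.84
P = 37715157.1 W

37715157.1


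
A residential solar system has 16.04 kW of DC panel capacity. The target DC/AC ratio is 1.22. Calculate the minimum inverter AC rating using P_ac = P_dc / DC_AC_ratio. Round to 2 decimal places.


The inverter AC capacity is determined by the DC/AC ratio.
Given: P_dc = 16.04 kW, DC/AC ratio = 1.22
P_ac = P_dc / ratio = 16.04 / 1.22
P_ac = 13.15 kW

13.15


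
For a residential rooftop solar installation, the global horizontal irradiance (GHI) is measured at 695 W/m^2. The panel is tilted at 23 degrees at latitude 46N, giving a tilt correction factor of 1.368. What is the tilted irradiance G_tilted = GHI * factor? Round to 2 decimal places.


Identify the given values:
  GHI = 695 W/m^2, tilt correction factor = 1.368
Apply the formula G_tilted = GHI * factor:
  G_tilted = 695 * 1.368
  G_tilted = 950.76 W/m^2

950.76


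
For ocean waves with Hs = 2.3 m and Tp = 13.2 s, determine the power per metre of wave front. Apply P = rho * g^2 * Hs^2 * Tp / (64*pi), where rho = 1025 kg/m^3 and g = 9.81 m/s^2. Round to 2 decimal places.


Apply wave power formula:
  g^2 = 9.81^2 = 96.2361
  Hs^2 = 2.3^2 = 5.29
  Numerator = rho * g^2 * Hs^2 * Tp = 1025 * 96.2361 * 5.29 * 13.2 = 6887973.75
  Denominator = 64 * pi = 201.0619
  P = 6887973.75 / 201.0619 = 34257.97 W/m

34257.97


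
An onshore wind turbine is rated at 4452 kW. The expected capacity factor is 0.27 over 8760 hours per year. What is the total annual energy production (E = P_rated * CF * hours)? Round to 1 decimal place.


Annual energy = rated_kW * capacity_factor * hours_per_year
Given: P_rated = 4452 kW, CF = 0.27, hours = 8760
E = 4452 * 0.27 * 8760
E = 10529870.4 kWh

10529870.4


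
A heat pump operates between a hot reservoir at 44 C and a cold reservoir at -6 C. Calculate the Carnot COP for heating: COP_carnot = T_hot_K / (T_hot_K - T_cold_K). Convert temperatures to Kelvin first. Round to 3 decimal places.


Convert to Kelvin:
  T_hot = 44 + 273.15 = 317.15 K
  T_cold = -6 + 273.15 = 267.15 K
Apply Carnot COP formula:
  COP = T_hot_K / (T_hot_K - T_cold_K) = 317.15 / 50.0
  COP = 6.343

6.343


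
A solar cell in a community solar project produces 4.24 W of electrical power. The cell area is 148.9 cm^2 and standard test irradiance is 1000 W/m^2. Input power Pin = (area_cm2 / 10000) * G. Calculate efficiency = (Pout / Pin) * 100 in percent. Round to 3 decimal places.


First compute the input power:
  Pin = area_cm2 / 10000 * G = 148.9 / 10000 * 1000 = 14.89 W
Then compute efficiency:
  Efficiency = (Pout / Pin) * 100 = (4.24 / 14.89) * 100
  Efficiency = 28.475%

28.475


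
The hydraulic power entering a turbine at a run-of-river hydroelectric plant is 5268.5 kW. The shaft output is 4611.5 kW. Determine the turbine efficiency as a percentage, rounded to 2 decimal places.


Turbine efficiency = (output power / input power) * 100
eta = (4611.5 / 5268.5) * 100
eta = 87.53%

87.53


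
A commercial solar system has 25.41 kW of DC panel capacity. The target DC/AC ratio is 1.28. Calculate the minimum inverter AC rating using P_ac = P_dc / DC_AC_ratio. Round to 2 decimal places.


The inverter AC capacity is determined by the DC/AC ratio.
Given: P_dc = 25.41 kW, DC/AC ratio = 1.28
P_ac = P_dc / ratio = 25.41 / 1.28
P_ac = 19.85 kW

19.85


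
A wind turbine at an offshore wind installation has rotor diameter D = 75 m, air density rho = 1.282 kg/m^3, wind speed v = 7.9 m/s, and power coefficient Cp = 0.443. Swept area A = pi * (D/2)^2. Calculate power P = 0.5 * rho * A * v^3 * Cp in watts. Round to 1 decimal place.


Step 1 -- Compute swept area:
  A = pi * (D/2)^2 = pi * (75/2)^2 = 4417.86 m^2
Step 2 -- Apply wind power equation:
  P = 0.5 * rho * A * v^3 * Cp
  v^3 = 7.9^3 = 493.039
  P = 0.5 * 1.282 * 4417.86 * 493.039 * 0.443
  P = 618522.4 W

618522.4


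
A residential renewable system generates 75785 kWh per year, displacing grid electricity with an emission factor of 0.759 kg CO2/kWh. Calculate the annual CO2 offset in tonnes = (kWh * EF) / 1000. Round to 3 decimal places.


CO2 offset in kg = generation * emission_factor
CO2 offset = 75785 * 0.759 = 57520.82 kg
Convert to tonnes:
  CO2 offset = 57520.82 / 1000 = 57.521 tonnes

57.521


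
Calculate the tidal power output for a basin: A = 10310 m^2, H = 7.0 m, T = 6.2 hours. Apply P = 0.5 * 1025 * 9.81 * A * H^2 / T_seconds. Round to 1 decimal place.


Convert period to seconds: T = 6.2 * 3600 = 22320.0 s
H^2 = 7.0^2 = 49.0
P = 0.5 * rho * g * A * H^2 / T
P = 0.5 * 1025 * 9.81 * 10310 * 49.0 / 22320.0
P = 113795.1 W

113795.1


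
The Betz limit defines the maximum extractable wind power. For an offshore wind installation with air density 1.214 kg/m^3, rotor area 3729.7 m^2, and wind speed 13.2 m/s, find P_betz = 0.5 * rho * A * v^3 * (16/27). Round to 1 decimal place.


The Betz coefficient Cp_max = 16/27 = 0.5926
v^3 = 13.2^3 = 2299.968
P_betz = 0.5 * rho * A * v^3 * Cp_max
P_betz = 0.5 * 1.214 * 3729.7 * 2299.968 * 0.5926
P_betz = 3085606.9 W

3085606.9


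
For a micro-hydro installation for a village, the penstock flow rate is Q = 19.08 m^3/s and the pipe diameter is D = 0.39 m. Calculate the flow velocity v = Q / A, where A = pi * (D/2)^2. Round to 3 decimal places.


Compute pipe cross-sectional area:
  A = pi * (D/2)^2 = pi * (0.39/2)^2 = 0.1195 m^2
Calculate velocity:
  v = Q / A = 19.08 / 0.1195
  v = 159.720 m/s

159.720


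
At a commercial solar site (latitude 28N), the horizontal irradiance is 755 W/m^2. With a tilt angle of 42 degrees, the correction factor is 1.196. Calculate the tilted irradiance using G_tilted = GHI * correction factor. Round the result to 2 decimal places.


Identify the given values:
  GHI = 755 W/m^2, tilt correction factor = 1.196
Apply the formula G_tilted = GHI * factor:
  G_tilted = 755 * 1.196
  G_tilted = 902.98 W/m^2

902.98


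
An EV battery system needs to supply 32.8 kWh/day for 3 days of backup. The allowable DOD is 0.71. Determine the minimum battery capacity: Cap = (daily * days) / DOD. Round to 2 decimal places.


Total energy needed = daily * days = 32.8 * 3 = 98.4 kWh
Account for depth of discharge:
  Cap = total_energy / DOD = 98.4 / 0.71
  Cap = 138.59 kWh

138.59


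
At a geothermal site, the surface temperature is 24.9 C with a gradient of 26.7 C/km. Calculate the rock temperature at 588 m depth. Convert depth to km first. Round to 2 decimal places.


Convert depth to km: 588 / 1000 = 0.588 km
Temperature increase = gradient * depth_km = 26.7 * 0.588 = 15.7 C
Temperature at depth = T_surface + delta_T = 24.9 + 15.7
T = 40.60 C

40.60


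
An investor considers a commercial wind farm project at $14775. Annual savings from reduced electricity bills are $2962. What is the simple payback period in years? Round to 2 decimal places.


Simple payback period = initial cost / annual savings
Payback = 14775 / 2962
Payback = 4.99 years

4.99


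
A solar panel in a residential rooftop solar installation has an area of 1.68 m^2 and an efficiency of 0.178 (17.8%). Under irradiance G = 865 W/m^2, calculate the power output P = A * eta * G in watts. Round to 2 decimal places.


Use the solar power formula P = A * eta * G.
Given: A = 1.68 m^2, eta = 0.178, G = 865 W/m^2
P = 1.68 * 0.178 * 865
P = 258.67 W

258.67
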